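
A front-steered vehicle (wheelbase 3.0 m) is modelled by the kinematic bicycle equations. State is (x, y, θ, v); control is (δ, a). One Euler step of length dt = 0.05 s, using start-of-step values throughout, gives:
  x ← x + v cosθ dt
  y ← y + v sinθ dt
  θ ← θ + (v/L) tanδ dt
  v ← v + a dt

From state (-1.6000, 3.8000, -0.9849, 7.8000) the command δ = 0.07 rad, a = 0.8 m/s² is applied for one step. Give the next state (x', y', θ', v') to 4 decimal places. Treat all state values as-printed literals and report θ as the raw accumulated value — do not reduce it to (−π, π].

x' = -1.6000 + 7.8000·cos(-0.9849)·0.05 = -1.3844
y' = 3.8000 + 7.8000·sin(-0.9849)·0.05 = 3.4750
θ' = -0.9849 + (7.8000/3.0)·tan(0.07)·0.05 = -0.9758
v' = 7.8000 + 0.8000·0.05 = 7.8400

(-1.3844, 3.4750, -0.9758, 7.8400)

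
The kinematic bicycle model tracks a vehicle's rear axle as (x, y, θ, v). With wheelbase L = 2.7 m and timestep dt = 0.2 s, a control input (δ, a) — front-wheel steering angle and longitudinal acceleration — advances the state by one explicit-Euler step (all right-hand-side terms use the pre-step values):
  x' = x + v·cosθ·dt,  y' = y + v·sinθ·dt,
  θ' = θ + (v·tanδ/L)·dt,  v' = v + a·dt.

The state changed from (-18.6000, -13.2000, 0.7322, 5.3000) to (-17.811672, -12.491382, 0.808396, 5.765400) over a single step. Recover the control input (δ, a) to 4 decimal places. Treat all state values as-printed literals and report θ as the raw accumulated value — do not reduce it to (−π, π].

δ = 0.1917, a = 2.3270

a = (v'−v)/dt = (0.465400)/0.2 = 2.3270
Δθ = θ'−θ = 0.076196;  (v·dt/L) = 5.3000·0.2/2.7 = 0.392593
tan δ = Δθ·L/(v·dt) = 0.194084  →  δ = 0.1917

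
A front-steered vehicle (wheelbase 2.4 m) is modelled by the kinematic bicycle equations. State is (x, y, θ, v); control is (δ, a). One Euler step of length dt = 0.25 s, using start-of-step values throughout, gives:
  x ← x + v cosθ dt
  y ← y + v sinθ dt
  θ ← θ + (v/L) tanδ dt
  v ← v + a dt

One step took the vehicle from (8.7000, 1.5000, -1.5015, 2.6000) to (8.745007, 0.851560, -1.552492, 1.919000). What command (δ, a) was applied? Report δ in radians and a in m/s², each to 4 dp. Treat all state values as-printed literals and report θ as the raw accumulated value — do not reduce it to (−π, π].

δ = -0.1861, a = -2.7240

a = (v'−v)/dt = (-0.681000)/0.25 = -2.7240
Δθ = θ'−θ = -0.050992;  (v·dt/L) = 2.6000·0.25/2.4 = 0.270833
tan δ = Δθ·L/(v·dt) = -0.188278  →  δ = -0.1861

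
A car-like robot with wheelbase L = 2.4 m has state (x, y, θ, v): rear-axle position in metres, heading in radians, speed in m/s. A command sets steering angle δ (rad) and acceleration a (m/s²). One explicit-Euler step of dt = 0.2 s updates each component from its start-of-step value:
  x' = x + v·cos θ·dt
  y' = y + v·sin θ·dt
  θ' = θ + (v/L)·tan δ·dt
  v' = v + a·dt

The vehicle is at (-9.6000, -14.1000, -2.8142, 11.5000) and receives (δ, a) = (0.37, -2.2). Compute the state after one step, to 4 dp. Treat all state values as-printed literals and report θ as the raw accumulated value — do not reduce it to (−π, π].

(-11.7778, -14.8396, -2.4425, 11.0600)

x' = -9.6000 + 11.5000·cos(-2.8142)·0.2 = -11.7778
y' = -14.1000 + 11.5000·sin(-2.8142)·0.2 = -14.8396
θ' = -2.8142 + (11.5000/2.4)·tan(0.37)·0.2 = -2.4425
v' = 11.5000 − 2.2000·0.2 = 11.0600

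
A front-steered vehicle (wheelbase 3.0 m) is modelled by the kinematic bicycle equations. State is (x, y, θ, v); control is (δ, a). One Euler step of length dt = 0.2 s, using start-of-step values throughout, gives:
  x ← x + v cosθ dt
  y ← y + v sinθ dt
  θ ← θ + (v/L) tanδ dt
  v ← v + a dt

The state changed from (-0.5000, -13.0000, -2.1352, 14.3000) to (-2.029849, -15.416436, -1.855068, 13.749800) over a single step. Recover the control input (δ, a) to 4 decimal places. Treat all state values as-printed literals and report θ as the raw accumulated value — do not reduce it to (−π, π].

δ = 0.2858, a = -2.7510

a = (v'−v)/dt = (-0.550200)/0.2 = -2.7510
Δθ = θ'−θ = 0.280132;  (v·dt/L) = 14.3000·0.2/3.0 = 0.953333
tan δ = Δθ·L/(v·dt) = 0.293845  →  δ = 0.2858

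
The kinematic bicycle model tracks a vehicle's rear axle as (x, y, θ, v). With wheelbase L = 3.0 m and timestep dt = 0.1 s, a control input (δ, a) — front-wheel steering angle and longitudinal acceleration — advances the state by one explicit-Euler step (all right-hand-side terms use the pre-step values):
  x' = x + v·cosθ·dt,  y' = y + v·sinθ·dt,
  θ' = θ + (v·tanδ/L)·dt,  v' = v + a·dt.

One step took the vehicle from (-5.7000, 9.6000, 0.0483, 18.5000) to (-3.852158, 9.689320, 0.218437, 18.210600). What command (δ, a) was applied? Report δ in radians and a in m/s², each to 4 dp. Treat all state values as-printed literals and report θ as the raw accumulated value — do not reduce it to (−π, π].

a = (v'−v)/dt = (-0.289400)/0.1 = -2.8940
Δθ = θ'−θ = 0.170137;  (v·dt/L) = 18.5000·0.1/3.0 = 0.616667
tan δ = Δθ·L/(v·dt) = 0.275898  →  δ = 0.2692

δ = 0.2692, a = -2.8940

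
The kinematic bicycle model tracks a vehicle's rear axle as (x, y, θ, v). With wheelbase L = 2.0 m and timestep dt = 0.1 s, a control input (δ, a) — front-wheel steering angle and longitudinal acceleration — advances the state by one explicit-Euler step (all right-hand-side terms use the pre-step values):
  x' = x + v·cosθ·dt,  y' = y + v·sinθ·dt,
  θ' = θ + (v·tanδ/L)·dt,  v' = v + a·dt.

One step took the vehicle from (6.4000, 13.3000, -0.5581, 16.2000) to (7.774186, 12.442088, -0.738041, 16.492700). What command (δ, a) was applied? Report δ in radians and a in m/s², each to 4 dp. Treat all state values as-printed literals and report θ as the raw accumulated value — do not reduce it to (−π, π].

a = (v'−v)/dt = (0.292700)/0.1 = 2.9270
Δθ = θ'−θ = -0.179941;  (v·dt/L) = 16.2000·0.1/2.0 = 0.810000
tan δ = Δθ·L/(v·dt) = -0.222149  →  δ = -0.2186

δ = -0.2186, a = 2.9270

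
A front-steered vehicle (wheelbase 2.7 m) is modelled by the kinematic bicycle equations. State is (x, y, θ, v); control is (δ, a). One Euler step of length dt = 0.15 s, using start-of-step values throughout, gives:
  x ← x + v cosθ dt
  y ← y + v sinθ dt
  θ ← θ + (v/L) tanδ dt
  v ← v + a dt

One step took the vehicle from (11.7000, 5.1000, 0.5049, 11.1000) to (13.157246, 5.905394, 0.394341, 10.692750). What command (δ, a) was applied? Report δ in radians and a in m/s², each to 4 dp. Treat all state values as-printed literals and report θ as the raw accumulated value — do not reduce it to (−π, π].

a = (v'−v)/dt = (-0.407250)/0.15 = -2.7150
Δθ = θ'−θ = -0.110559;  (v·dt/L) = 11.1000·0.15/2.7 = 0.616667
tan δ = Δθ·L/(v·dt) = -0.179285  →  δ = -0.1774

δ = -0.1774, a = -2.7150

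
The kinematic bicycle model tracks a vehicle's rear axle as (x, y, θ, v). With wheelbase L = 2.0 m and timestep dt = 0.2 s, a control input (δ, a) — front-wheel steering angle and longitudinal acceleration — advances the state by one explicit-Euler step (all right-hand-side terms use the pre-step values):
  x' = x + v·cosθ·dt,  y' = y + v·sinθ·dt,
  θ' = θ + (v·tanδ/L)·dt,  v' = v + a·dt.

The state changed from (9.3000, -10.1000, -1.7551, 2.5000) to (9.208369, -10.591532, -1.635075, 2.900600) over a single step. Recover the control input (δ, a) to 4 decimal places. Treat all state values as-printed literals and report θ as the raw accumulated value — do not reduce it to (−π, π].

δ = 0.4476, a = 2.0030

a = (v'−v)/dt = (0.400600)/0.2 = 2.0030
Δθ = θ'−θ = 0.120025;  (v·dt/L) = 2.5000·0.2/2.0 = 0.250000
tan δ = Δθ·L/(v·dt) = 0.480100  →  δ = 0.4476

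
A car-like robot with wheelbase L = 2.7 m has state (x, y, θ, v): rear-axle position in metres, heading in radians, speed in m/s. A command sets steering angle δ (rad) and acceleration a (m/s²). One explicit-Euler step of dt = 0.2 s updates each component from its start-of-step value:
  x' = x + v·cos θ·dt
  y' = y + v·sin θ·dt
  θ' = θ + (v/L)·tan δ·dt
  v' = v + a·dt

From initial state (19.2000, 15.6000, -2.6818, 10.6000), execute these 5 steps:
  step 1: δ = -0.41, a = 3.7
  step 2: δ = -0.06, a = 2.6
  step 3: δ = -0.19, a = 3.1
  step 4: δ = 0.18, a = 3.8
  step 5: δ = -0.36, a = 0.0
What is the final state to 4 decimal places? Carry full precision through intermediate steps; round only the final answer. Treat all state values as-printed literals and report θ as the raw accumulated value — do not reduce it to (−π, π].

(7.5563, 14.3029, -3.4434, 13.2400)

after step 1 (δ=-0.41, a=3.7): (17.300174, 14.659224, -3.023066, 11.340000)
after step 2 (δ=-0.06, a=2.6): (15.048086, 14.391034, -3.073527, 11.860000)
after step 3 (δ=-0.19, a=3.1): (12.681579, 14.229706, -3.242483, 12.480000)
after step 4 (δ=0.18, a=3.8): (10.198271, 14.481102, -3.074262, 13.240000)
after step 5 (δ=-0.36, a=0.0): (7.556271, 14.302946, -3.443416, 13.240000)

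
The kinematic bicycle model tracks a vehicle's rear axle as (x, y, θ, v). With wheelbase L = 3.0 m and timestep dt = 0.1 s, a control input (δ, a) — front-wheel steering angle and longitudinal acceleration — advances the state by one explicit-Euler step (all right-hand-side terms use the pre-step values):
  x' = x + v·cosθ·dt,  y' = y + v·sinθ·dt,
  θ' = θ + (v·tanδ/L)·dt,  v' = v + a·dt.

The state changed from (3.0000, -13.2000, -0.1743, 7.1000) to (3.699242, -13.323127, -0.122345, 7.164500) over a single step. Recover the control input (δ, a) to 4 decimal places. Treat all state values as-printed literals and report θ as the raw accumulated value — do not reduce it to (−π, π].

δ = 0.2161, a = 0.6450

a = (v'−v)/dt = (0.064500)/0.1 = 0.6450
Δθ = θ'−θ = 0.051955;  (v·dt/L) = 7.1000·0.1/3.0 = 0.236667
tan δ = Δθ·L/(v·dt) = 0.219528  →  δ = 0.2161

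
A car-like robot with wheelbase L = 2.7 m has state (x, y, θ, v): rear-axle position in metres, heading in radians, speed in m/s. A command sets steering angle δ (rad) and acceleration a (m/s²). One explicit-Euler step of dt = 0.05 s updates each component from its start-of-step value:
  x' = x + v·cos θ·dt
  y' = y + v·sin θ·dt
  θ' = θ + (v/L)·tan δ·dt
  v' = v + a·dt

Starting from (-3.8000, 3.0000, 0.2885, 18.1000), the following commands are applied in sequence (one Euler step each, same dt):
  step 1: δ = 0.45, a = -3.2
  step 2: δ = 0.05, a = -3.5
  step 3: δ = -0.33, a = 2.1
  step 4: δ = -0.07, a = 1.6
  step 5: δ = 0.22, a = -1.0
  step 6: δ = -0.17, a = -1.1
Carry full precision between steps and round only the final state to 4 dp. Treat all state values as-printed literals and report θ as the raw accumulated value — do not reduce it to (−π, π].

(1.1774, 5.0028, 0.3486, 17.8450)

after step 1 (δ=0.45, a=-3.2): (-2.932402, 3.257486, 0.450413, 17.940000)
after step 2 (δ=0.05, a=-3.5): (-2.124862, 3.647983, 0.467038, 17.765000)
after step 3 (δ=-0.33, a=2.1): (-1.331739, 4.047912, 0.354354, 17.870000)
after step 4 (δ=-0.07, a=1.6): (-0.493751, 4.357942, 0.331151, 17.950000)
after step 5 (δ=0.22, a=-1.0): (0.354987, 4.649748, 0.405484, 17.900000)
after step 6 (δ=-0.17, a=-1.1): (1.177413, 5.002792, 0.348583, 17.845000)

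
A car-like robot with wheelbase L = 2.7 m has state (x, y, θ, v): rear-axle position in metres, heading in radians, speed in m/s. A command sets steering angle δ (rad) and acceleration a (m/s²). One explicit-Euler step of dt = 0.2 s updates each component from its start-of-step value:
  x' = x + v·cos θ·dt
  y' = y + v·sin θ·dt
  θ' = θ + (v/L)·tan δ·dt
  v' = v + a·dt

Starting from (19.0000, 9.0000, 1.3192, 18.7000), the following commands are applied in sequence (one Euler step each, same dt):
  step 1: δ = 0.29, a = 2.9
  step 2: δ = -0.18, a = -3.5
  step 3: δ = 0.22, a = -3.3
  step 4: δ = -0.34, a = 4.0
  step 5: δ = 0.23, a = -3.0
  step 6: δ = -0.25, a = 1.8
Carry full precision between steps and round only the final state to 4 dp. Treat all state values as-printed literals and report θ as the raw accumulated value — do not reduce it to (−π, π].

(19.6558, 30.8662, 1.2928, 18.4800)

after step 1 (δ=0.29, a=2.9): (19.931074, 12.622251, 1.732557, 19.280000)
after step 2 (δ=-0.18, a=-3.5): (19.310042, 16.427912, 1.472678, 18.580000)
after step 3 (δ=0.22, a=-3.3): (19.674067, 20.126038, 1.780444, 17.920000)
after step 4 (δ=-0.34, a=4.0): (18.928181, 23.631564, 1.310891, 18.720000)
after step 5 (δ=0.23, a=-3.0): (19.890347, 27.249820, 1.635570, 18.120000)
after step 6 (δ=-0.25, a=1.8): (19.655772, 30.866220, 1.292844, 18.480000)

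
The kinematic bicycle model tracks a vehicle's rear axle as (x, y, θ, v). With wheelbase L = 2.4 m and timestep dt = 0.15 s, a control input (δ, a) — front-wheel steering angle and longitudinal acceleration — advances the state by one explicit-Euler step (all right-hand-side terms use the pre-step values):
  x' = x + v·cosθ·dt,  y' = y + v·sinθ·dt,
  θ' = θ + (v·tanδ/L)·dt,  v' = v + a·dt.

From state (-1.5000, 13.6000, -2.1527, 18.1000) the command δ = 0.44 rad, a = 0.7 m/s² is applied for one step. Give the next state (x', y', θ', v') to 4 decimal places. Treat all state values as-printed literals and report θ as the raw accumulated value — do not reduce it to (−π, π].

x' = -1.5000 + 18.1000·cos(-2.1527)·0.15 = -2.9922
y' = 13.6000 + 18.1000·sin(-2.1527)·0.15 = 11.3318
θ' = -2.1527 + (18.1000/2.4)·tan(0.44)·0.15 = -1.6201
v' = 18.1000 + 0.7000·0.15 = 18.2050

(-2.9922, 11.3318, -1.6201, 18.2050)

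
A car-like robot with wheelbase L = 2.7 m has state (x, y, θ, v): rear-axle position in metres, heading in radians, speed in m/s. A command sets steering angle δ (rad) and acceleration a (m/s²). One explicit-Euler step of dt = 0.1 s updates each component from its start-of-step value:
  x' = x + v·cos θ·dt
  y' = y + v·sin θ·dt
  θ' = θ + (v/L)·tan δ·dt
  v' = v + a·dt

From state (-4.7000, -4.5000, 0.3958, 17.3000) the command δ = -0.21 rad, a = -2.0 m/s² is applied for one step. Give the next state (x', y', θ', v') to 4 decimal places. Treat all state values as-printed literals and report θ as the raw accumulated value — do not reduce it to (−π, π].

x' = -4.7000 + 17.3000·cos(0.3958)·0.1 = -3.1037
y' = -4.5000 + 17.3000·sin(0.3958)·0.1 = -3.8330
θ' = 0.3958 + (17.3000/2.7)·tan(-0.21)·0.1 = 0.2592
v' = 17.3000 − 2.0000·0.1 = 17.1000

(-3.1037, -3.8330, 0.2592, 17.1000)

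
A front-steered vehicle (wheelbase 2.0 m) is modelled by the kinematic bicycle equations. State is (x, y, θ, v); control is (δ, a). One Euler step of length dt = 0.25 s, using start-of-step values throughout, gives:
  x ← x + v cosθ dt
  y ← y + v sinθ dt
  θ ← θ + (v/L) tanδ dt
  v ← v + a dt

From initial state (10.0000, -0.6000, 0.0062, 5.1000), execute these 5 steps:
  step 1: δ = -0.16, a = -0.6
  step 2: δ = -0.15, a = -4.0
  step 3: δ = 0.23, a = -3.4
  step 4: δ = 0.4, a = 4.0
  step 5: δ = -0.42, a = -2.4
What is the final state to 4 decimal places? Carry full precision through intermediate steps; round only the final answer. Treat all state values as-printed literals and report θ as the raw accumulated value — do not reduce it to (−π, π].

after step 1 (δ=-0.16, a=-0.6): (11.274975, -0.592095, -0.096679, 4.950000)
after step 2 (δ=-0.15, a=-4.0): (12.506697, -0.711550, -0.190194, 3.950000)
after step 3 (δ=0.23, a=-3.4): (13.476390, -0.898236, -0.074586, 3.100000)
after step 4 (δ=0.4, a=4.0): (14.249235, -0.955987, 0.089246, 4.100000)
after step 5 (δ=-0.42, a=-2.4): (15.270156, -0.864631, -0.139622, 3.500000)

(15.2702, -0.8646, -0.1396, 3.5000)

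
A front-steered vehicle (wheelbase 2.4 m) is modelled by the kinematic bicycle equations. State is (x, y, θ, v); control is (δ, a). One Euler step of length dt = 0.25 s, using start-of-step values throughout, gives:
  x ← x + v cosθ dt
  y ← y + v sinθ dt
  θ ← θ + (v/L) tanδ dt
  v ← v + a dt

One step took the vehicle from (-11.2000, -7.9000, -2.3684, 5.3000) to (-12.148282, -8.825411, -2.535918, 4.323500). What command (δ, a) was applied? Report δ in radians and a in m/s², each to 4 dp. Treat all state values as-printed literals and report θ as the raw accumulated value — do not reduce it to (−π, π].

a = (v'−v)/dt = (-0.976500)/0.25 = -3.9060
Δθ = θ'−θ = -0.167518;  (v·dt/L) = 5.3000·0.25/2.4 = 0.552083
tan δ = Δθ·L/(v·dt) = -0.303429  →  δ = -0.2946

δ = -0.2946, a = -3.9060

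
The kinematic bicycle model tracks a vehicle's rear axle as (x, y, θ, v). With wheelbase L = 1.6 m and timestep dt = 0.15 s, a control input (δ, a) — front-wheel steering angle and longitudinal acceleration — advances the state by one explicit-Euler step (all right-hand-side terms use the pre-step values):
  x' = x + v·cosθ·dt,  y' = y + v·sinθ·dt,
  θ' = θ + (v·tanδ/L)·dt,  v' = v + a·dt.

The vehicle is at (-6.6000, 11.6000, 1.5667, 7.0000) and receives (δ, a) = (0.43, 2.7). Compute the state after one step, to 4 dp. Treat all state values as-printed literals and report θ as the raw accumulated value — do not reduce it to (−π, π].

x' = -6.6000 + 7.0000·cos(1.5667)·0.15 = -6.5957
y' = 11.6000 + 7.0000·sin(1.5667)·0.15 = 12.6500
θ' = 1.5667 + (7.0000/1.6)·tan(0.43)·0.15 = 1.8677
v' = 7.0000 + 2.7000·0.15 = 7.4050

(-6.5957, 12.6500, 1.8677, 7.4050)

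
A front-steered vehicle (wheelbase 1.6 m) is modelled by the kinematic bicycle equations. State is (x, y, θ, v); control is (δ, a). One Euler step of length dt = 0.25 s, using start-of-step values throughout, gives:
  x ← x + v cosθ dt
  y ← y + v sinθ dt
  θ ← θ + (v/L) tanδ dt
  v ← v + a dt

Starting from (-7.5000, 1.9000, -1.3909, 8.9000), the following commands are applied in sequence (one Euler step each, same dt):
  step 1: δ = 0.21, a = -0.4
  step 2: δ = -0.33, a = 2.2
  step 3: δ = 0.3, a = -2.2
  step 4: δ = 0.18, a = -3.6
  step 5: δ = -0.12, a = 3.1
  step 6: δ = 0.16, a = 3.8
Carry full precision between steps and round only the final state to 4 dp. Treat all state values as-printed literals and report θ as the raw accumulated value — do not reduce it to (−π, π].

(-2.6765, -9.8958, -0.7934, 9.6250)

after step 1 (δ=0.21, a=-0.4): (-7.101886, -0.289094, -1.094499, 8.800000)
after step 2 (δ=-0.33, a=2.2): (-6.093204, -2.244230, -1.565470, 9.350000)
after step 3 (δ=0.3, a=-2.2): (-6.080755, -4.581697, -1.113550, 8.800000)
after step 4 (δ=0.18, a=-3.6): (-5.109500, -6.555694, -0.863341, 7.900000)
after step 5 (δ=-0.12, a=3.1): (-3.825945, -8.056731, -1.012182, 8.675000)
after step 6 (δ=0.16, a=3.8): (-2.676481, -9.895809, -0.793437, 9.625000)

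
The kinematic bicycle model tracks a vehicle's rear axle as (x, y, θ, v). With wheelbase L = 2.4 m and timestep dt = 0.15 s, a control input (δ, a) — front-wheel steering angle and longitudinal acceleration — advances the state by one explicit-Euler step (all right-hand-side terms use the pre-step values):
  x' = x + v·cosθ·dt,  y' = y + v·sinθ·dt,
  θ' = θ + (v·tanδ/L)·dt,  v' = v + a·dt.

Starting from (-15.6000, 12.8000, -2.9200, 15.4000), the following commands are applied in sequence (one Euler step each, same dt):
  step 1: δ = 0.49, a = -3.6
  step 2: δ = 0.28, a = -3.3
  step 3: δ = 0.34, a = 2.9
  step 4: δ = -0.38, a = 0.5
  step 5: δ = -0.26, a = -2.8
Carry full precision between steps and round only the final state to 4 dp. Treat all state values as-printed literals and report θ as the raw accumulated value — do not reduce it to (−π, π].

(-22.5169, 5.0166, -2.4387, 14.4550)

after step 1 (δ=0.49, a=-3.6): (-17.853517, 12.292300, -2.406614, 14.860000)
after step 2 (δ=0.28, a=-3.3): (-19.507090, 10.797596, -2.139548, 14.365000)
after step 3 (δ=0.34, a=2.9): (-20.667596, 8.982060, -1.821958, 14.800000)
after step 4 (δ=-0.38, a=0.5): (-21.219332, 6.831714, -2.191415, 14.875000)
after step 5 (δ=-0.26, a=-2.8): (-22.516891, 5.016550, -2.438732, 14.455000)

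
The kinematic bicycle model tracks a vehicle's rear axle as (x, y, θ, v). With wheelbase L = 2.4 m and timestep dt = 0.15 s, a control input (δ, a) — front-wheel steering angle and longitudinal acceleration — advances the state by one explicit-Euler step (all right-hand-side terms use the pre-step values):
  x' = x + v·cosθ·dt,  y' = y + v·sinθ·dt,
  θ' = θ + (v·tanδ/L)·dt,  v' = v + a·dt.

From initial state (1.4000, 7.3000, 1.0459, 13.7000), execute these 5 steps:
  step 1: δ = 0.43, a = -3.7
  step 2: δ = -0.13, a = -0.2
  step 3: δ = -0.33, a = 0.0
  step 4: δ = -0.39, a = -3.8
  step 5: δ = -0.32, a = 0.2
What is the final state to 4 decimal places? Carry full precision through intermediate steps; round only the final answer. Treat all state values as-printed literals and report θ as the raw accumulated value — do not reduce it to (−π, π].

(5.5575, 15.8823, 0.4537, 12.5750)

after step 1 (δ=0.43, a=-3.7): (2.429808, 9.078347, 1.438594, 13.145000)
after step 2 (δ=-0.13, a=-0.2): (2.689719, 11.032892, 1.331185, 13.115000)
after step 3 (δ=-0.33, a=0.0): (3.156596, 12.943938, 1.050422, 13.115000)
after step 4 (δ=-0.39, a=-3.8): (4.134723, 14.650790, 0.713485, 12.545000)
after step 5 (δ=-0.32, a=0.2): (5.557486, 15.882344, 0.453655, 12.575000)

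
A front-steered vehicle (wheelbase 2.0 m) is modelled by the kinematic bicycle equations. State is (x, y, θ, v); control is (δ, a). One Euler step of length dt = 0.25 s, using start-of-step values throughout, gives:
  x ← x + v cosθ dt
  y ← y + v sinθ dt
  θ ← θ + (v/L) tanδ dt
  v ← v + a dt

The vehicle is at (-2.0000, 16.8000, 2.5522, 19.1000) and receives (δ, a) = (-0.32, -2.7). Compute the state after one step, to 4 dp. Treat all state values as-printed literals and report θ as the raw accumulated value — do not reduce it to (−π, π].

(-5.9694, 19.4542, 1.7610, 18.4250)

x' = -2.0000 + 19.1000·cos(2.5522)·0.25 = -5.9694
y' = 16.8000 + 19.1000·sin(2.5522)·0.25 = 19.4542
θ' = 2.5522 + (19.1000/2.0)·tan(-0.32)·0.25 = 1.7610
v' = 19.1000 − 2.7000·0.25 = 18.4250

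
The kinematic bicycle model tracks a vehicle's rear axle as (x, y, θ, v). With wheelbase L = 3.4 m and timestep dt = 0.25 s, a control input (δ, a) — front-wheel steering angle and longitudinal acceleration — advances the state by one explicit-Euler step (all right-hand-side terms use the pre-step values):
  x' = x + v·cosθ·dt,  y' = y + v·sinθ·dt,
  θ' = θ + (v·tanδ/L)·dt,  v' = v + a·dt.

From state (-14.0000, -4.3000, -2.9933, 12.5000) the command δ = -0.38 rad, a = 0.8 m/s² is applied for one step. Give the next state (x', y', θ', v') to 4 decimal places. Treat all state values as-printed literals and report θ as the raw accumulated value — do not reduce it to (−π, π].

x' = -14.0000 + 12.5000·cos(-2.9933)·0.25 = -17.0907
y' = -4.3000 + 12.5000·sin(-2.9933)·0.25 = -4.7617
θ' = -2.9933 + (12.5000/3.4)·tan(-0.38)·0.25 = -3.3604
v' = 12.5000 + 0.8000·0.25 = 12.7000

(-17.0907, -4.7617, -3.3604, 12.7000)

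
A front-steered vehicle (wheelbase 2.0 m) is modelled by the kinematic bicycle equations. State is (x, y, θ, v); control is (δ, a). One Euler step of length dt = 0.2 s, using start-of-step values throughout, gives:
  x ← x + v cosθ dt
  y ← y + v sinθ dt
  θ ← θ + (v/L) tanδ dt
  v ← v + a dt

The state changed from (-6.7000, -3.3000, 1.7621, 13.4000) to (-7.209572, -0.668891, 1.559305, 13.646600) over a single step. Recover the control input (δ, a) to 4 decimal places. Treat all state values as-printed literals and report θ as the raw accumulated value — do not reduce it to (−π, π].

δ = -0.1502, a = 1.2330

a = (v'−v)/dt = (0.246600)/0.2 = 1.2330
Δθ = θ'−θ = -0.202795;  (v·dt/L) = 13.4000·0.2/2.0 = 1.340000
tan δ = Δθ·L/(v·dt) = -0.151340  →  δ = -0.1502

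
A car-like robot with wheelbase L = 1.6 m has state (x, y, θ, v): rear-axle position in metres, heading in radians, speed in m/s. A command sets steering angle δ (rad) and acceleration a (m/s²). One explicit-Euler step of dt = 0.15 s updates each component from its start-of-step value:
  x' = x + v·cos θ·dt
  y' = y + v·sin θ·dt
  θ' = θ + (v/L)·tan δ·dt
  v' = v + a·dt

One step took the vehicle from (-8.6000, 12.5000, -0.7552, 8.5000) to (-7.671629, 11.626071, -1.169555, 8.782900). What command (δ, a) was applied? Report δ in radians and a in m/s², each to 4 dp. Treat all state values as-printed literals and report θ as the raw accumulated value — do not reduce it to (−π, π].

a = (v'−v)/dt = (0.282900)/0.15 = 1.8860
Δθ = θ'−θ = -0.414355;  (v·dt/L) = 8.5000·0.15/1.6 = 0.796875
tan δ = Δθ·L/(v·dt) = -0.519975  →  δ = -0.4795

δ = -0.4795, a = 1.8860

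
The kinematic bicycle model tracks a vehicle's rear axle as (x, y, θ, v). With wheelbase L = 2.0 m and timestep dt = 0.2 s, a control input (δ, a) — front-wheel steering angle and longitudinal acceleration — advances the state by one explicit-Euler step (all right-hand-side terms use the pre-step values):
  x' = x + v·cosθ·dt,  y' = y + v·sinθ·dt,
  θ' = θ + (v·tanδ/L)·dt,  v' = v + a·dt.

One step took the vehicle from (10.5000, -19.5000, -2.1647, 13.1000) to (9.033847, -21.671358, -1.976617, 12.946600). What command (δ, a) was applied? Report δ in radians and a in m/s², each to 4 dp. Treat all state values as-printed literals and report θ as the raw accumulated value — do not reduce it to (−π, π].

a = (v'−v)/dt = (-0.153400)/0.2 = -0.7670
Δθ = θ'−θ = 0.188083;  (v·dt/L) = 13.1000·0.2/2.0 = 1.310000
tan δ = Δθ·L/(v·dt) = 0.143575  →  δ = 0.1426

δ = 0.1426, a = -0.7670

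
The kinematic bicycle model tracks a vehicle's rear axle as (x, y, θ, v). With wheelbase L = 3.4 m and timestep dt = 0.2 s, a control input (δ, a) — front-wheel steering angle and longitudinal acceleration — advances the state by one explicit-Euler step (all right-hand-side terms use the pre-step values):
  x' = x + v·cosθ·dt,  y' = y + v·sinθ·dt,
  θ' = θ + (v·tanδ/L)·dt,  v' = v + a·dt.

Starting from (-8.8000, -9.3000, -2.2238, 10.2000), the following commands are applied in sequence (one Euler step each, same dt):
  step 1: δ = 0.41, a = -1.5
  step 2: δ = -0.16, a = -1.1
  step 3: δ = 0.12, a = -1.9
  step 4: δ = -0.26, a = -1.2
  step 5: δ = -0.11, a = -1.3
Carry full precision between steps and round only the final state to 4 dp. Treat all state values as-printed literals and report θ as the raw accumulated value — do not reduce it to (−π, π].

after step 1 (δ=0.41, a=-1.5): (-10.039453, -10.920295, -1.963021, 9.900000)
after step 2 (δ=-0.16, a=-1.1): (-10.796298, -12.749936, -2.057001, 9.680000)
after step 3 (δ=0.12, a=-1.9): (-11.700941, -14.461578, -1.988342, 9.300000)
after step 4 (δ=-0.26, a=-1.2): (-12.455204, -16.161780, -2.133871, 9.060000)
after step 5 (δ=-0.11, a=-1.3): (-13.422430, -17.694039, -2.192732, 8.800000)

(-13.4224, -17.6940, -2.1927, 8.8000)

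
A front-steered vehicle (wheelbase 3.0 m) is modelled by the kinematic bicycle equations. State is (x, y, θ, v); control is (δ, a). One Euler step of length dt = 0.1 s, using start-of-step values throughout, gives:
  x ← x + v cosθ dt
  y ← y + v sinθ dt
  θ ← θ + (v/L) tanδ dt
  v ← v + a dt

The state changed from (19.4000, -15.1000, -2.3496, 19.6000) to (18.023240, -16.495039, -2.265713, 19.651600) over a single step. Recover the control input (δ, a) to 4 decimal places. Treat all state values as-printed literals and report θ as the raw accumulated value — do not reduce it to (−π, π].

a = (v'−v)/dt = (0.051600)/0.1 = 0.5160
Δθ = θ'−θ = 0.083887;  (v·dt/L) = 19.6000·0.1/3.0 = 0.653333
tan δ = Δθ·L/(v·dt) = 0.128398  →  δ = 0.1277

δ = 0.1277, a = 0.5160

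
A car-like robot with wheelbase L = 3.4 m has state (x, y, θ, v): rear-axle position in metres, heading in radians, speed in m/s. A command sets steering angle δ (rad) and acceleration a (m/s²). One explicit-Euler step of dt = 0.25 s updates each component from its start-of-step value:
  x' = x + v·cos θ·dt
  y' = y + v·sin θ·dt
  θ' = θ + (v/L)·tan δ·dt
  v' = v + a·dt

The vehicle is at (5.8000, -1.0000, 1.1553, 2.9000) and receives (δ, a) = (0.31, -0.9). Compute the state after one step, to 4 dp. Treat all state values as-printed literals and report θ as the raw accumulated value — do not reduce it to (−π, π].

(6.0926, -0.3367, 1.2236, 2.6750)

x' = 5.8000 + 2.9000·cos(1.1553)·0.25 = 6.0926
y' = -1.0000 + 2.9000·sin(1.1553)·0.25 = -0.3367
θ' = 1.1553 + (2.9000/3.4)·tan(0.31)·0.25 = 1.2236
v' = 2.9000 − 0.9000·0.25 = 2.6750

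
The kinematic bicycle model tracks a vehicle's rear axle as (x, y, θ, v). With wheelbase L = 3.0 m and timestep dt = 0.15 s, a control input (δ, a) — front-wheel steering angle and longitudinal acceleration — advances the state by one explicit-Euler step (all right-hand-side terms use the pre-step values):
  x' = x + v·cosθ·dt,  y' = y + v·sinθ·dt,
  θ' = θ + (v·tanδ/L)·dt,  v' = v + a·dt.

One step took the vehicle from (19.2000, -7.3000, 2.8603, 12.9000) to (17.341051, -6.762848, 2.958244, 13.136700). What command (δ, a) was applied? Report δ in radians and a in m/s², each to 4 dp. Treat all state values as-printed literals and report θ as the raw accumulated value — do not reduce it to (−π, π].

δ = 0.1507, a = 1.5780

a = (v'−v)/dt = (0.236700)/0.15 = 1.5780
Δθ = θ'−θ = 0.097944;  (v·dt/L) = 12.9000·0.15/3.0 = 0.645000
tan δ = Δθ·L/(v·dt) = 0.151851  →  δ = 0.1507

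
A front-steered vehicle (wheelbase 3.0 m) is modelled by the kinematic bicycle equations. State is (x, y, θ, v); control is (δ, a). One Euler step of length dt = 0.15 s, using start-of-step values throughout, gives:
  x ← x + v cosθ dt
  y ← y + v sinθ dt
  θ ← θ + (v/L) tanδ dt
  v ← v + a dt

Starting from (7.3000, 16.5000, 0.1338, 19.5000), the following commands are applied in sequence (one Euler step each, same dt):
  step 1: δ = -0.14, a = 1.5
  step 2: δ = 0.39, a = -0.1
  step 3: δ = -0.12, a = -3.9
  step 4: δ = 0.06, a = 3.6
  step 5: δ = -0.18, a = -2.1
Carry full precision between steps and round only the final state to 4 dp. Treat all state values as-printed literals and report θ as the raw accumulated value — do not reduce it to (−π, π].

(21.4138, 19.8216, 0.1615, 19.3500)

after step 1 (δ=-0.14, a=1.5): (10.198857, 16.890198, -0.003599, 19.725000)
after step 2 (δ=0.39, a=-0.1): (13.157588, 16.879550, 0.401804, 19.710000)
after step 3 (δ=-0.12, a=-3.9): (15.878623, 18.035776, 0.282973, 19.125000)
after step 4 (δ=0.06, a=3.6): (18.633281, 18.836765, 0.340417, 19.665000)
after step 5 (δ=-0.18, a=-2.1): (21.413761, 19.821628, 0.161496, 19.350000)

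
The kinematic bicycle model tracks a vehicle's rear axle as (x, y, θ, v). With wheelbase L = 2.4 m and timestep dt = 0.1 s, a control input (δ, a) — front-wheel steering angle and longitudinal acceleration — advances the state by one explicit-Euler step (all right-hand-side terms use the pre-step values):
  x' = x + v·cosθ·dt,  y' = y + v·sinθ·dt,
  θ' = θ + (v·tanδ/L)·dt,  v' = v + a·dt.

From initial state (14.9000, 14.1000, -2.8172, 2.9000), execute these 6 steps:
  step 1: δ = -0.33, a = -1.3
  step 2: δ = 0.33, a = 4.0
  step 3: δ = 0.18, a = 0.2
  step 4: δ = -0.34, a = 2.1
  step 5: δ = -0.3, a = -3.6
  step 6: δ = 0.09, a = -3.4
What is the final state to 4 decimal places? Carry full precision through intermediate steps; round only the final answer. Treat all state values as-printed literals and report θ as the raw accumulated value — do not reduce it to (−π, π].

after step 1 (δ=-0.33, a=-1.3): (14.625125, 14.007567, -2.858588, 2.770000)
after step 2 (δ=0.33, a=4.0): (14.359144, 13.930217, -2.819055, 3.170000)
after step 3 (δ=0.18, a=0.2): (14.058490, 13.829737, -2.795020, 3.190000)
after step 4 (δ=-0.34, a=2.1): (13.758457, 13.721380, -2.842038, 3.400000)
after step 5 (δ=-0.3, a=-3.6): (13.433598, 13.621048, -2.885860, 3.040000)
after step 6 (δ=0.09, a=-3.4): (13.139485, 13.544150, -2.874429, 2.700000)

(13.1395, 13.5441, -2.8744, 2.7000)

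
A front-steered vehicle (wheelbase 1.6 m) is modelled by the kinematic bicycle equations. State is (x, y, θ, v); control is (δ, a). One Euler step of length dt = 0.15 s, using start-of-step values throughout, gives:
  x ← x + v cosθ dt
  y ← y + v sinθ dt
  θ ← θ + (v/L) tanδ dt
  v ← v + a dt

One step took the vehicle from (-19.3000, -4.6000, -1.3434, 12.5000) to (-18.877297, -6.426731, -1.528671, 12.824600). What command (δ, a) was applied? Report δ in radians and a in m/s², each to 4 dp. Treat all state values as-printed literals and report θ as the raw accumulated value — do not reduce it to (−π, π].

δ = -0.1568, a = 2.1640

a = (v'−v)/dt = (0.324600)/0.15 = 2.1640
Δθ = θ'−θ = -0.185271;  (v·dt/L) = 12.5000·0.15/1.6 = 1.171875
tan δ = Δθ·L/(v·dt) = -0.158098  →  δ = -0.1568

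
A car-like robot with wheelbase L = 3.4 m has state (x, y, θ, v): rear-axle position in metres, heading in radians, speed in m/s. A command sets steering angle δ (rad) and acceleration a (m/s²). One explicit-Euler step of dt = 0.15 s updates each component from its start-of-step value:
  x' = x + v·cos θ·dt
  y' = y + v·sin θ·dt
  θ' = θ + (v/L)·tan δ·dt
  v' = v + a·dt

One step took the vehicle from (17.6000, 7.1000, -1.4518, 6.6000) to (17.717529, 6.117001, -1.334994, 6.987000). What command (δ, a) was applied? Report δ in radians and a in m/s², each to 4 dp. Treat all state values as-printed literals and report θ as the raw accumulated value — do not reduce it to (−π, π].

δ = 0.3815, a = 2.5800

a = (v'−v)/dt = (0.387000)/0.15 = 2.5800
Δθ = θ'−θ = 0.116806;  (v·dt/L) = 6.6000·0.15/3.4 = 0.291176
tan δ = Δθ·L/(v·dt) = 0.401152  →  δ = 0.3815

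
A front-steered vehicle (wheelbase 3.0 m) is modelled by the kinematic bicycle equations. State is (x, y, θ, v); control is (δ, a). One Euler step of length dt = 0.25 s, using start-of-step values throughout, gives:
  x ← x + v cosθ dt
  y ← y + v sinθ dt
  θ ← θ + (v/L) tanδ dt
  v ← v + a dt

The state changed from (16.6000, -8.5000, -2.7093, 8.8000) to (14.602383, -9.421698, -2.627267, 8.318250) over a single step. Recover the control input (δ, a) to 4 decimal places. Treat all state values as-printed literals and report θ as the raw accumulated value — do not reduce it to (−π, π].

δ = 0.1114, a = -1.9270

a = (v'−v)/dt = (-0.481750)/0.25 = -1.9270
Δθ = θ'−θ = 0.082033;  (v·dt/L) = 8.8000·0.25/3.0 = 0.733333
tan δ = Δθ·L/(v·dt) = 0.111863  →  δ = 0.1114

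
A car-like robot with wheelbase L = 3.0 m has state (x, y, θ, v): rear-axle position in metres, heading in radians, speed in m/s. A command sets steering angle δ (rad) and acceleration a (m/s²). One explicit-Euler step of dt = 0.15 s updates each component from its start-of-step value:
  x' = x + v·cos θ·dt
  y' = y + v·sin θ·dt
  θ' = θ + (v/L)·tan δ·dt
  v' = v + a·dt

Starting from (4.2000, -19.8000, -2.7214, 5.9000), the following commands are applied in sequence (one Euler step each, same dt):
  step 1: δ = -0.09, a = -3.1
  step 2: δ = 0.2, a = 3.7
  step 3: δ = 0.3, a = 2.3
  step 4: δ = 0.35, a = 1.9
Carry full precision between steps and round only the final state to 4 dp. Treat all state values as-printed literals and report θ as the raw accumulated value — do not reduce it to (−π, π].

(1.0151, -21.3530, -2.4847, 6.6200)

after step 1 (δ=-0.09, a=-3.1): (3.391986, -20.161024, -2.748022, 5.435000)
after step 2 (δ=0.2, a=3.7): (2.639065, -20.473663, -2.692935, 5.990000)
after step 3 (δ=0.3, a=2.3): (1.829489, -20.863393, -2.600289, 6.335000)
after step 4 (δ=0.35, a=1.9): (1.015089, -21.353012, -2.484666, 6.620000)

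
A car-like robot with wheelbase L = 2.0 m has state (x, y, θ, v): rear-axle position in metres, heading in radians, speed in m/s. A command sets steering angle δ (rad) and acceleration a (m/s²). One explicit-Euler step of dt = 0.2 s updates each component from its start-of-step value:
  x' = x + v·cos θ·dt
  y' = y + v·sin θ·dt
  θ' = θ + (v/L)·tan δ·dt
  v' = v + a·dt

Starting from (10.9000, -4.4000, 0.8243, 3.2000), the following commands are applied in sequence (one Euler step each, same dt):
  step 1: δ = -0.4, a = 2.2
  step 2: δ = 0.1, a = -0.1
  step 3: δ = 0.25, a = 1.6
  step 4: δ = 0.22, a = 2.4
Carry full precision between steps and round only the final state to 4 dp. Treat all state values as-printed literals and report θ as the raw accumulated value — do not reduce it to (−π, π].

after step 1 (δ=-0.4, a=2.2): (11.334605, -3.930194, 0.689006, 3.640000)
after step 2 (δ=0.1, a=-0.1): (11.896533, -3.467353, 0.725528, 3.620000)
after step 3 (δ=0.25, a=1.6): (12.438193, -2.986957, 0.817962, 3.940000)
after step 4 (δ=0.22, a=2.4): (12.976956, -2.411911, 0.906068, 4.420000)

(12.9770, -2.4119, 0.9061, 4.4200)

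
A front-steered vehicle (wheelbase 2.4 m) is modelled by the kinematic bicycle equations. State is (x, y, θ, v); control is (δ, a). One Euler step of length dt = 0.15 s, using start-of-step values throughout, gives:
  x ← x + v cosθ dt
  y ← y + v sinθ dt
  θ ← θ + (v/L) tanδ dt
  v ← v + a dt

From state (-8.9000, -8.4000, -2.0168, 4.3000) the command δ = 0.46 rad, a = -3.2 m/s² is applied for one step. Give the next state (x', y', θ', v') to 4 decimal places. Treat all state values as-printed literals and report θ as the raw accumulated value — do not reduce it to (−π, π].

x' = -8.9000 + 4.3000·cos(-2.0168)·0.15 = -9.1782
y' = -8.4000 + 4.3000·sin(-2.0168)·0.15 = -8.9819
θ' = -2.0168 + (4.3000/2.4)·tan(0.46)·0.15 = -1.8836
v' = 4.3000 − 3.2000·0.15 = 3.8200

(-9.1782, -8.9819, -1.8836, 3.8200)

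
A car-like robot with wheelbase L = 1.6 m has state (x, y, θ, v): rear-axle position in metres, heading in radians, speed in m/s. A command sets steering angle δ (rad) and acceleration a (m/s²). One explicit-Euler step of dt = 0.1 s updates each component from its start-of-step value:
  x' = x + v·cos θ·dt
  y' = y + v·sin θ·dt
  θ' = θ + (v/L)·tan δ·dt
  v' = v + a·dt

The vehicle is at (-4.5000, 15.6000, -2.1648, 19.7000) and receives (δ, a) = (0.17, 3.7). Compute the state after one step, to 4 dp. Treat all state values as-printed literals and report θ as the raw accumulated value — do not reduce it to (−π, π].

(-5.6026, 13.9674, -1.9534, 20.0700)

x' = -4.5000 + 19.7000·cos(-2.1648)·0.1 = -5.6026
y' = 15.6000 + 19.7000·sin(-2.1648)·0.1 = 13.9674
θ' = -2.1648 + (19.7000/1.6)·tan(0.17)·0.1 = -1.9534
v' = 19.7000 + 3.7000·0.1 = 20.0700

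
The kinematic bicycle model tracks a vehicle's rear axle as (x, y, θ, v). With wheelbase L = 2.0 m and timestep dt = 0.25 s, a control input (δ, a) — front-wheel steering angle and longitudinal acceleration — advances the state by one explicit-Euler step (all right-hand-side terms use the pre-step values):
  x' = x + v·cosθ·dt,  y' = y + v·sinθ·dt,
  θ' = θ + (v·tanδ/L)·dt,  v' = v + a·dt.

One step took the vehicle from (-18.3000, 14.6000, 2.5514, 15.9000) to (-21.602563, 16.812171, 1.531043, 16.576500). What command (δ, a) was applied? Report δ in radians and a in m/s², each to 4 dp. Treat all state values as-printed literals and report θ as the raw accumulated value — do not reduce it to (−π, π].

a = (v'−v)/dt = (0.676500)/0.25 = 2.7060
Δθ = θ'−θ = -1.020357;  (v·dt/L) = 15.9000·0.25/2.0 = 1.987500
tan δ = Δθ·L/(v·dt) = -0.513387  →  δ = -0.4743

δ = -0.4743, a = 2.7060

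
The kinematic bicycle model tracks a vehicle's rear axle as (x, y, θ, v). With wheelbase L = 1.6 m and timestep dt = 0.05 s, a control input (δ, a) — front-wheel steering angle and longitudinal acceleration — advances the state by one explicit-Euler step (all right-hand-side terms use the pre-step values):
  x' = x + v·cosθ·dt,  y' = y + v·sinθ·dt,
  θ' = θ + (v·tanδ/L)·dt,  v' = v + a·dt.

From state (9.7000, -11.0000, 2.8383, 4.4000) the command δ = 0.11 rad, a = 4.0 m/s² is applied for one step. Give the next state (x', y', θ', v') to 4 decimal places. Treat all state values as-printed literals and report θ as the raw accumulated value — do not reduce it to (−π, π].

x' = 9.7000 + 4.4000·cos(2.8383)·0.05 = 9.4900
y' = -11.0000 + 4.4000·sin(2.8383)·0.05 = -10.9343
θ' = 2.8383 + (4.4000/1.6)·tan(0.11)·0.05 = 2.8535
v' = 4.4000 + 4.0000·0.05 = 4.6000

(9.4900, -10.9343, 2.8535, 4.6000)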